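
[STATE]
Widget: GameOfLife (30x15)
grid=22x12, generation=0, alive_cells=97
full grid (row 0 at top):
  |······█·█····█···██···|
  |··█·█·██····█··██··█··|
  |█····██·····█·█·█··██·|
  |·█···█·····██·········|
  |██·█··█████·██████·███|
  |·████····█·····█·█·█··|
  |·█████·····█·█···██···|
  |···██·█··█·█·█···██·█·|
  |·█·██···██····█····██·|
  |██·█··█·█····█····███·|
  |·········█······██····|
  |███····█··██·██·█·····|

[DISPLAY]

Gen: 0                        
······█·█····█···██···        
··█·█·██····█··██··█··        
█····██·····█·█·█··██·        
·█···█·····██·········        
██·█··█████·██████·███        
·████····█·····█·█·█··        
·█████·····█·█···██···        
···██·█··█·█·█···██·█·        
·█·██···██····█····██·        
██·█··█·█····█····███·        
·········█······██····        
███····█··██·██·█·····        
                              
                              


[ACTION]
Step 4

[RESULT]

Gen: 4                        
·················█··█·        
··██··█···███··██····█        
·███··█··█·██··██····█        
██·█·█···········██··█        
·█······█··█····█··███        
·········██······████·        
········█·███·····███·        
·········█··███······█        
·█·······██·██·██··█·█        
█···········█···█··█·█        
█·█···················        
·█·······█·█·██·······        
                              
                              


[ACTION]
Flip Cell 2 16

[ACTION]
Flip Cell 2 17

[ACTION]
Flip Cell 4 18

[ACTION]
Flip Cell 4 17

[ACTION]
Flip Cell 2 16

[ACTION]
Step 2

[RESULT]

Gen: 6                        
···········█··········        
············█··██··███        
████·█····█·█████··█··        
█·████···██·█··██····█        
████·····██·█··██·····        
·█······█··█····██····        
·······███···█·███····        
········█·····██·█··██        
·········█████···█····        
··········██·█·██·····        
██·········█·██·······        
······················        
                              
                              


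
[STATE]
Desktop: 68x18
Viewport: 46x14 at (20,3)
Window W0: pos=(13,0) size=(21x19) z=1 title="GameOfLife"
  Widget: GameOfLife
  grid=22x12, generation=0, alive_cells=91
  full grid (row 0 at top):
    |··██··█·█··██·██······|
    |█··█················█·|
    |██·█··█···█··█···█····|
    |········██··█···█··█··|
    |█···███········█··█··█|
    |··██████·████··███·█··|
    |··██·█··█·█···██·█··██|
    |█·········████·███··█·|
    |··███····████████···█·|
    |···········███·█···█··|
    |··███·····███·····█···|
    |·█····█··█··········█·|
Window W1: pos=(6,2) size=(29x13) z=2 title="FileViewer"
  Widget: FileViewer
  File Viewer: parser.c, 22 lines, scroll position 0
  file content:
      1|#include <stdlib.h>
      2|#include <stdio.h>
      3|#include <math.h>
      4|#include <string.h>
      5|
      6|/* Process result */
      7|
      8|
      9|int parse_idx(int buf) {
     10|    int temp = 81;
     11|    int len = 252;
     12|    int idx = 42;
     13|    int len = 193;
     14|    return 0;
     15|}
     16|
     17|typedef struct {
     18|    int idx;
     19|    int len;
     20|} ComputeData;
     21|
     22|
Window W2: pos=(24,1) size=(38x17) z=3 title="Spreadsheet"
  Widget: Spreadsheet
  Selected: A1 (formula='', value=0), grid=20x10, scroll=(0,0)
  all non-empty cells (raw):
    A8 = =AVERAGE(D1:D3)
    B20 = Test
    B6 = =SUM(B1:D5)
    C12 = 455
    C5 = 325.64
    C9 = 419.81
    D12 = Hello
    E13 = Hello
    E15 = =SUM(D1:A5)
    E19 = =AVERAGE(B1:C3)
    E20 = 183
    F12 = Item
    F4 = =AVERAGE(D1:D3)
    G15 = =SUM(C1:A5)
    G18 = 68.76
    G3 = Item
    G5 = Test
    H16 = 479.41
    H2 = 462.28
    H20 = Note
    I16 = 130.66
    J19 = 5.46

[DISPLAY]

    ┠────────────────────────────────────┨    
────┃A1:                                 ┃    
lib.┃       A       B       C       D    ┃    
io.h┃------------------------------------┃    
h.h>┃  1      [0]       0       0       0┃    
ing.┃  2        0       0       0       0┃    
    ┃  3        0       0       0       0┃    
sult┃  4        0       0       0       0┃    
    ┃  5        0       0  325.64       0┃    
    ┃  6        0  325.64       0       0┃    
(int┃  7        0       0       0       0┃    
━━━━┃  8        0       0       0       0┃    
··█·┃  9        0       0  419.81       0┃    
    ┃ 10        0       0       0       0┃    


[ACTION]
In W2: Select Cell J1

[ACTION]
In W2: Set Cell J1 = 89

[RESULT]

    ┠────────────────────────────────────┨    
────┃J1: 89                              ┃    
lib.┃       A       B       C       D    ┃    
io.h┃------------------------------------┃    
h.h>┃  1        0       0       0       0┃    
ing.┃  2        0       0       0       0┃    
    ┃  3        0       0       0       0┃    
sult┃  4        0       0       0       0┃    
    ┃  5        0       0  325.64       0┃    
    ┃  6        0  325.64       0       0┃    
(int┃  7        0       0       0       0┃    
━━━━┃  8        0       0       0       0┃    
··█·┃  9        0       0  419.81       0┃    
    ┃ 10        0       0       0       0┃    


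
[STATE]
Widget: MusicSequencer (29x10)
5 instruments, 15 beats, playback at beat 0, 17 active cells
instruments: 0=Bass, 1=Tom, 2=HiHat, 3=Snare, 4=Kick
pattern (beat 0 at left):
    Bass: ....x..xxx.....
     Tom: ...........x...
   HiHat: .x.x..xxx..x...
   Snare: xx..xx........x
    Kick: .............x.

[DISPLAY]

      ▼12345678901234        
  Bass····█··███·····        
   Tom···········█···        
 HiHat·█·█··███··█···        
 Snare██··██········█        
  Kick·············█·        
                             
                             
                             
                             


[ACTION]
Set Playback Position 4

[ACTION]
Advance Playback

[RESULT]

      01234▼678901234        
  Bass····█··███·····        
   Tom···········█···        
 HiHat·█·█··███··█···        
 Snare██··██········█        
  Kick·············█·        
                             
                             
                             
                             


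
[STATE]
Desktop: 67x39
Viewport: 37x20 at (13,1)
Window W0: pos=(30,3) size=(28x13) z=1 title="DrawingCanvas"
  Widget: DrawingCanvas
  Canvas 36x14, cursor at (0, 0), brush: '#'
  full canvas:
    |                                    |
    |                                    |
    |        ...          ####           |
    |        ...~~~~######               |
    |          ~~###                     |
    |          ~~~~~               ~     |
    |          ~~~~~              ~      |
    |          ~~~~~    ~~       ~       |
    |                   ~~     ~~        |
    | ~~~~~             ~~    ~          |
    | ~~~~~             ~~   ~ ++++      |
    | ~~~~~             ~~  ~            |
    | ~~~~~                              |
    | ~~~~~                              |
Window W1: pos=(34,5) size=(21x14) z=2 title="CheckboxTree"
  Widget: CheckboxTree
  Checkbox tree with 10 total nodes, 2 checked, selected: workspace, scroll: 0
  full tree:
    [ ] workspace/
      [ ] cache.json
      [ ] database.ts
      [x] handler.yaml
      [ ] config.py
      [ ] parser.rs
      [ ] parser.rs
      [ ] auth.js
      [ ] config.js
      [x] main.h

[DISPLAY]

                                     
                                     
                 ┏━━━━━━━━━━━━━━━━━━━
                 ┃ DrawingCanvas     
                 ┠───┏━━━━━━━━━━━━━━━
                 ┃+  ┃ CheckboxTree  
                 ┃   ┠───────────────
                 ┃   ┃>[-] workspace/
                 ┃   ┃   [ ] cache.js
                 ┃   ┃   [ ] database
                 ┃   ┃   [x] handler.
                 ┃   ┃   [ ] config.p
                 ┃   ┃   [ ] parser.r
                 ┃   ┃   [ ] parser.r
                 ┗━━━┃   [ ] auth.js 
                     ┃   [ ] config.j
                     ┃   [x] main.h  
                     ┗━━━━━━━━━━━━━━━
                                     
                                     


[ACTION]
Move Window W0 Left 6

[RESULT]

                                     
                                     
           ┏━━━━━━━━━━━━━━━━━━━━━━━━━
           ┃ DrawingCanvas           
           ┠─────────┏━━━━━━━━━━━━━━━
           ┃+        ┃ CheckboxTree  
           ┃         ┠───────────────
           ┃        .┃>[-] workspace/
           ┃        .┃   [ ] cache.js
           ┃         ┃   [ ] database
           ┃         ┃   [x] handler.
           ┃         ┃   [ ] config.p
           ┃         ┃   [ ] parser.r
           ┃         ┃   [ ] parser.r
           ┗━━━━━━━━━┃   [ ] auth.js 
                     ┃   [ ] config.j
                     ┃   [x] main.h  
                     ┗━━━━━━━━━━━━━━━
                                     
                                     


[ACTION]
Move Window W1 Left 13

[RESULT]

                                     
                                     
           ┏━━━━━━━━━━━━━━━━━━━━━━━━━
           ┃ DrawingCanvas           
        ┏━━━━━━━━━━━━━━━━━━━┓────────
        ┃ CheckboxTree      ┃        
        ┠───────────────────┨        
        ┃>[-] workspace/    ┃    ####
        ┃   [ ] cache.json  ┃####    
        ┃   [ ] database.ts ┃        
        ┃   [x] handler.yaml┃        
        ┃   [ ] config.py   ┃        
        ┃   [ ] parser.rs   ┃  ~~    
        ┃   [ ] parser.rs   ┃  ~~    
        ┃   [ ] auth.js     ┃━━━━━━━━
        ┃   [ ] config.js   ┃        
        ┃   [x] main.h      ┃        
        ┗━━━━━━━━━━━━━━━━━━━┛        
                                     
                                     


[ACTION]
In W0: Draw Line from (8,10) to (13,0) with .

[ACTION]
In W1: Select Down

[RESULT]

                                     
                                     
           ┏━━━━━━━━━━━━━━━━━━━━━━━━━
           ┃ DrawingCanvas           
        ┏━━━━━━━━━━━━━━━━━━━┓────────
        ┃ CheckboxTree      ┃        
        ┠───────────────────┨        
        ┃ [-] workspace/    ┃    ####
        ┃>  [ ] cache.json  ┃####    
        ┃   [ ] database.ts ┃        
        ┃   [x] handler.yaml┃        
        ┃   [ ] config.py   ┃        
        ┃   [ ] parser.rs   ┃  ~~    
        ┃   [ ] parser.rs   ┃  ~~    
        ┃   [ ] auth.js     ┃━━━━━━━━
        ┃   [ ] config.js   ┃        
        ┃   [x] main.h      ┃        
        ┗━━━━━━━━━━━━━━━━━━━┛        
                                     
                                     


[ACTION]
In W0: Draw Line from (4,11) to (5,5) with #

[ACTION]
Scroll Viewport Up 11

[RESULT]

                                     
                                     
                                     
           ┏━━━━━━━━━━━━━━━━━━━━━━━━━
           ┃ DrawingCanvas           
        ┏━━━━━━━━━━━━━━━━━━━┓────────
        ┃ CheckboxTree      ┃        
        ┠───────────────────┨        
        ┃ [-] workspace/    ┃    ####
        ┃>  [ ] cache.json  ┃####    
        ┃   [ ] database.ts ┃        
        ┃   [x] handler.yaml┃        
        ┃   [ ] config.py   ┃        
        ┃   [ ] parser.rs   ┃  ~~    
        ┃   [ ] parser.rs   ┃  ~~    
        ┃   [ ] auth.js     ┃━━━━━━━━
        ┃   [ ] config.js   ┃        
        ┃   [x] main.h      ┃        
        ┗━━━━━━━━━━━━━━━━━━━┛        
                                     


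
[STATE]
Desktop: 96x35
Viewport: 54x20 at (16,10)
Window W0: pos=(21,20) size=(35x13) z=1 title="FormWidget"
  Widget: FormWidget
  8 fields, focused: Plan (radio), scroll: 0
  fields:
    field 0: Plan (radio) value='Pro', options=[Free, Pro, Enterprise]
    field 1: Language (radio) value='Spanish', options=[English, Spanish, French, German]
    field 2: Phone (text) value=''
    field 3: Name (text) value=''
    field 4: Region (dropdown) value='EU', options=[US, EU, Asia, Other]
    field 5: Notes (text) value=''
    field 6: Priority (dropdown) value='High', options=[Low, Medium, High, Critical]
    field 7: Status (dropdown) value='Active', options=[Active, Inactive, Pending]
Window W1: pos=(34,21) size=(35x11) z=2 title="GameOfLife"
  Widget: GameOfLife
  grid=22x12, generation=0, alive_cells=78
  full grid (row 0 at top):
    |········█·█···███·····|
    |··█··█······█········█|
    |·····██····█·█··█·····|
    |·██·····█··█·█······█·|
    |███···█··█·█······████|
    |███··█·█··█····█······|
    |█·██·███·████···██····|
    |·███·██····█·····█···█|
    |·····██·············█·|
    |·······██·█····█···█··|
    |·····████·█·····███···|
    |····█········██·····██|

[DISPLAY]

                                                      
                                                      
                                                      
                                                      
                                                      
                                                      
                                                      
                                                      
                                                      
                                                      
     ┏━━━━━━━━━━━━━━━━━━━━━━━━━━━━━━━━━┓              
     ┃ FormWidget ┏━━━━━━━━━━━━━━━━━━━━━━━━━━━━━━━━━┓ 
     ┠────────────┃ GameOfLife                      ┃ 
     ┃> Plan:     ┠─────────────────────────────────┨ 
     ┃  Language: ┃Gen: 0                           ┃ 
     ┃  Phone:    ┃·██·····█··█·█······█·           ┃ 
     ┃  Name:     ┃███···█··█·█······████           ┃ 
     ┃  Region:   ┃███··█·█··█····█······           ┃ 
     ┃  Notes:    ┃█·██·███·████···██····           ┃ 
     ┃  Priority: ┃·███·██····█·····█···█           ┃ 


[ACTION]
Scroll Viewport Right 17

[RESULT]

                                                      
                                                      
                                                      
                                                      
                                                      
                                                      
                                                      
                                                      
                                                      
                                                      
━━━━━━━━━━━━━━━━━━━━━━┓                               
 ┏━━━━━━━━━━━━━━━━━━━━━━━━━━━━━━━━━┓                  
─┃ GameOfLife                      ┃                  
 ┠─────────────────────────────────┨                  
 ┃Gen: 0                           ┃                  
 ┃·██·····█··█·█······█·           ┃                  
 ┃███···█··█·█······████           ┃                  
 ┃███··█·█··█····█······           ┃                  
 ┃█·██·███·████···██····           ┃                  
 ┃·███·██····█·····█···█           ┃                  


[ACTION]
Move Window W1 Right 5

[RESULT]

                                                      
                                                      
                                                      
                                                      
                                                      
                                                      
                                                      
                                                      
                                                      
                                                      
━━━━━━━━━━━━━━━━━━━━━━┓                               
      ┏━━━━━━━━━━━━━━━━━━━━━━━━━━━━━━━━━┓             
──────┃ GameOfLife                      ┃             
   ( )┠─────────────────────────────────┨             
   ( )┃Gen: 0                           ┃             
   [  ┃·██·····█··█·█······█·           ┃             
   [  ┃███···█··█·█······████           ┃             
   [EU┃███··█·█··█····█······           ┃             
   [  ┃█·██·███·████···██····           ┃             
   [Hi┃·███·██····█·····█···█           ┃             


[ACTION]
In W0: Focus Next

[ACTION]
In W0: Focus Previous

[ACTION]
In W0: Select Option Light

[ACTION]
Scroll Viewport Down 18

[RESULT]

                                                      
                                                      
                                                      
                                                      
                                                      
━━━━━━━━━━━━━━━━━━━━━━┓                               
      ┏━━━━━━━━━━━━━━━━━━━━━━━━━━━━━━━━━┓             
──────┃ GameOfLife                      ┃             
   ( )┠─────────────────────────────────┨             
   ( )┃Gen: 0                           ┃             
   [  ┃·██·····█··█·█······█·           ┃             
   [  ┃███···█··█·█······████           ┃             
   [EU┃███··█·█··█····█······           ┃             
   [  ┃█·██·███·████···██····           ┃             
   [Hi┃·███·██····█·····█···█           ┃             
   [Ac┃·····██·············█·           ┃             
      ┗━━━━━━━━━━━━━━━━━━━━━━━━━━━━━━━━━┛             
━━━━━━━━━━━━━━━━━━━━━━┛                               
                                                      
                                                      


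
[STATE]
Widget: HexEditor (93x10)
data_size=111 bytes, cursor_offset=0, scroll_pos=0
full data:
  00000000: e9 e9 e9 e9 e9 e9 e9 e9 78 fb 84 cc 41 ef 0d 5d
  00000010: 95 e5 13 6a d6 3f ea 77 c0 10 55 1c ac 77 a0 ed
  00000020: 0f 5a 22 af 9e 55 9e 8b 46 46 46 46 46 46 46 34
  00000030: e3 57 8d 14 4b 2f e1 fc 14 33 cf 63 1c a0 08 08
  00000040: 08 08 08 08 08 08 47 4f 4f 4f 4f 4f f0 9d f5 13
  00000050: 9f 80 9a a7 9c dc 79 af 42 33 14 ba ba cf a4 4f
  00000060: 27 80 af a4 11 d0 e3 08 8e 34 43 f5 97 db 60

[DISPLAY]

00000000  E9 e9 e9 e9 e9 e9 e9 e9  78 fb 84 cc 41 ef 0d 5d  |........x...A..]|               
00000010  95 e5 13 6a d6 3f ea 77  c0 10 55 1c ac 77 a0 ed  |...j.?.w..U..w..|               
00000020  0f 5a 22 af 9e 55 9e 8b  46 46 46 46 46 46 46 34  |.Z"..U..FFFFFFF4|               
00000030  e3 57 8d 14 4b 2f e1 fc  14 33 cf 63 1c a0 08 08  |.W..K/...3.c....|               
00000040  08 08 08 08 08 08 47 4f  4f 4f 4f 4f f0 9d f5 13  |......GOOOOO....|               
00000050  9f 80 9a a7 9c dc 79 af  42 33 14 ba ba cf a4 4f  |......y.B3.....O|               
00000060  27 80 af a4 11 d0 e3 08  8e 34 43 f5 97 db 60     |'........4C...` |               
                                                                                             
                                                                                             
                                                                                             


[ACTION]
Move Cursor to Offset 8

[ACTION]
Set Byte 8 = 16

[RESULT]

00000000  e9 e9 e9 e9 e9 e9 e9 e9  16 fb 84 cc 41 ef 0d 5d  |............A..]|               
00000010  95 e5 13 6a d6 3f ea 77  c0 10 55 1c ac 77 a0 ed  |...j.?.w..U..w..|               
00000020  0f 5a 22 af 9e 55 9e 8b  46 46 46 46 46 46 46 34  |.Z"..U..FFFFFFF4|               
00000030  e3 57 8d 14 4b 2f e1 fc  14 33 cf 63 1c a0 08 08  |.W..K/...3.c....|               
00000040  08 08 08 08 08 08 47 4f  4f 4f 4f 4f f0 9d f5 13  |......GOOOOO....|               
00000050  9f 80 9a a7 9c dc 79 af  42 33 14 ba ba cf a4 4f  |......y.B3.....O|               
00000060  27 80 af a4 11 d0 e3 08  8e 34 43 f5 97 db 60     |'........4C...` |               
                                                                                             
                                                                                             
                                                                                             


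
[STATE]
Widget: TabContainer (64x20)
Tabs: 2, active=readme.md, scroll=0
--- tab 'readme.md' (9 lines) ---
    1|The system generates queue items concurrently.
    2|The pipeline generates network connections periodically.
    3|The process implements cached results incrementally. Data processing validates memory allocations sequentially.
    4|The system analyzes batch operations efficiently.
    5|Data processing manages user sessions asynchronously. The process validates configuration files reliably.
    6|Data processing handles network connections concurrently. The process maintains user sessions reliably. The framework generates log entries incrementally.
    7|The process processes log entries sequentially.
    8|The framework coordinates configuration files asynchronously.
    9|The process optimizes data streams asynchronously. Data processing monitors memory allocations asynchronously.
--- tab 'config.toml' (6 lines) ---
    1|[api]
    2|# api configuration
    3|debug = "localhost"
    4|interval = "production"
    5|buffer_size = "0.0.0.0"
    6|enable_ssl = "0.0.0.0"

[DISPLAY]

[readme.md]│ config.toml                                        
────────────────────────────────────────────────────────────────
The system generates queue items concurrently.                  
The pipeline generates network connections periodically.        
The process implements cached results incrementally. Data proces
The system analyzes batch operations efficiently.               
Data processing manages user sessions asynchronously. The proces
Data processing handles network connections concurrently. The pr
The process processes log entries sequentially.                 
The framework coordinates configuration files asynchronously.   
The process optimizes data streams asynchronously. Data processi
                                                                
                                                                
                                                                
                                                                
                                                                
                                                                
                                                                
                                                                
                                                                


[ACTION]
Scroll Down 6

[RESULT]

[readme.md]│ config.toml                                        
────────────────────────────────────────────────────────────────
The process processes log entries sequentially.                 
The framework coordinates configuration files asynchronously.   
The process optimizes data streams asynchronously. Data processi
                                                                
                                                                
                                                                
                                                                
                                                                
                                                                
                                                                
                                                                
                                                                
                                                                
                                                                
                                                                
                                                                
                                                                
                                                                


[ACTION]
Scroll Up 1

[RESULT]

[readme.md]│ config.toml                                        
────────────────────────────────────────────────────────────────
Data processing handles network connections concurrently. The pr
The process processes log entries sequentially.                 
The framework coordinates configuration files asynchronously.   
The process optimizes data streams asynchronously. Data processi
                                                                
                                                                
                                                                
                                                                
                                                                
                                                                
                                                                
                                                                
                                                                
                                                                
                                                                
                                                                
                                                                
                                                                


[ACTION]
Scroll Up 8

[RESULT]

[readme.md]│ config.toml                                        
────────────────────────────────────────────────────────────────
The system generates queue items concurrently.                  
The pipeline generates network connections periodically.        
The process implements cached results incrementally. Data proces
The system analyzes batch operations efficiently.               
Data processing manages user sessions asynchronously. The proces
Data processing handles network connections concurrently. The pr
The process processes log entries sequentially.                 
The framework coordinates configuration files asynchronously.   
The process optimizes data streams asynchronously. Data processi
                                                                
                                                                
                                                                
                                                                
                                                                
                                                                
                                                                
                                                                
                                                                


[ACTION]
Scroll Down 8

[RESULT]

[readme.md]│ config.toml                                        
────────────────────────────────────────────────────────────────
The process optimizes data streams asynchronously. Data processi
                                                                
                                                                
                                                                
                                                                
                                                                
                                                                
                                                                
                                                                
                                                                
                                                                
                                                                
                                                                
                                                                
                                                                
                                                                
                                                                
                                                                


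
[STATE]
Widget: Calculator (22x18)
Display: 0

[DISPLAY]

                     0
┌───┬───┬───┬───┐     
│ 7 │ 8 │ 9 │ ÷ │     
├───┼───┼───┼───┤     
│ 4 │ 5 │ 6 │ × │     
├───┼───┼───┼───┤     
│ 1 │ 2 │ 3 │ - │     
├───┼───┼───┼───┤     
│ 0 │ . │ = │ + │     
├───┼───┼───┼───┤     
│ C │ MC│ MR│ M+│     
└───┴───┴───┴───┘     
                      
                      
                      
                      
                      
                      


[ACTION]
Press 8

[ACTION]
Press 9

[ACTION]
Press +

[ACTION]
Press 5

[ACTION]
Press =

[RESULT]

                    94
┌───┬───┬───┬───┐     
│ 7 │ 8 │ 9 │ ÷ │     
├───┼───┼───┼───┤     
│ 4 │ 5 │ 6 │ × │     
├───┼───┼───┼───┤     
│ 1 │ 2 │ 3 │ - │     
├───┼───┼───┼───┤     
│ 0 │ . │ = │ + │     
├───┼───┼───┼───┤     
│ C │ MC│ MR│ M+│     
└───┴───┴───┴───┘     
                      
                      
                      
                      
                      
                      


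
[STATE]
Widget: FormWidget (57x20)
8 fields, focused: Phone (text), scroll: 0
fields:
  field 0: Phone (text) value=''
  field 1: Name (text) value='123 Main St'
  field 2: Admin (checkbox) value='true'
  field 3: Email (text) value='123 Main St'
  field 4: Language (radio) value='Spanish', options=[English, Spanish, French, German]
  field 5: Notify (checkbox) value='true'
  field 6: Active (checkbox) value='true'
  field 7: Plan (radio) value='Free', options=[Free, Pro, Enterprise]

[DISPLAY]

> Phone:      [                                         ]
  Name:       [123 Main St                              ]
  Admin:      [x]                                        
  Email:      [123 Main St                              ]
  Language:   ( ) English  (●) Spanish  ( ) French  ( ) G
  Notify:     [x]                                        
  Active:     [x]                                        
  Plan:       (●) Free  ( ) Pro  ( ) Enterprise          
                                                         
                                                         
                                                         
                                                         
                                                         
                                                         
                                                         
                                                         
                                                         
                                                         
                                                         
                                                         


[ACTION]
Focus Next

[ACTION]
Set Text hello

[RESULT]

  Phone:      [                                         ]
> Name:       [hello                                    ]
  Admin:      [x]                                        
  Email:      [123 Main St                              ]
  Language:   ( ) English  (●) Spanish  ( ) French  ( ) G
  Notify:     [x]                                        
  Active:     [x]                                        
  Plan:       (●) Free  ( ) Pro  ( ) Enterprise          
                                                         
                                                         
                                                         
                                                         
                                                         
                                                         
                                                         
                                                         
                                                         
                                                         
                                                         
                                                         


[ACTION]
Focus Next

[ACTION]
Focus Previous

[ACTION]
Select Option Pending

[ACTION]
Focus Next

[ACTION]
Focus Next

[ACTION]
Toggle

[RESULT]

  Phone:      [                                         ]
  Name:       [hello                                    ]
  Admin:      [x]                                        
> Email:      [123 Main St                              ]
  Language:   ( ) English  (●) Spanish  ( ) French  ( ) G
  Notify:     [x]                                        
  Active:     [x]                                        
  Plan:       (●) Free  ( ) Pro  ( ) Enterprise          
                                                         
                                                         
                                                         
                                                         
                                                         
                                                         
                                                         
                                                         
                                                         
                                                         
                                                         
                                                         


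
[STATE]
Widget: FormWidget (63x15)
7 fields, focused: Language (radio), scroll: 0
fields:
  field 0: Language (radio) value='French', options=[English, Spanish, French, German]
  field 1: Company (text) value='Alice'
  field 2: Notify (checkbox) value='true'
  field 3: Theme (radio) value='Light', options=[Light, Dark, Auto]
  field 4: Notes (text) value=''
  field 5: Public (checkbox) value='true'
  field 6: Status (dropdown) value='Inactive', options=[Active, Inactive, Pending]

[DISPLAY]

> Language:   ( ) English  ( ) Spanish  (●) French  ( ) German 
  Company:    [Alice                                          ]
  Notify:     [x]                                              
  Theme:      (●) Light  ( ) Dark  ( ) Auto                    
  Notes:      [                                               ]
  Public:     [x]                                              
  Status:     [Inactive                                      ▼]
                                                               
                                                               
                                                               
                                                               
                                                               
                                                               
                                                               
                                                               


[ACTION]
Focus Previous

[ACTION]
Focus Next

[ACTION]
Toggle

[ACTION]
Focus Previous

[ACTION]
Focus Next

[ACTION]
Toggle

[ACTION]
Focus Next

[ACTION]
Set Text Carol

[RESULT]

  Language:   ( ) English  ( ) Spanish  (●) French  ( ) German 
> Company:    [Carol                                          ]
  Notify:     [x]                                              
  Theme:      (●) Light  ( ) Dark  ( ) Auto                    
  Notes:      [                                               ]
  Public:     [x]                                              
  Status:     [Inactive                                      ▼]
                                                               
                                                               
                                                               
                                                               
                                                               
                                                               
                                                               
                                                               
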